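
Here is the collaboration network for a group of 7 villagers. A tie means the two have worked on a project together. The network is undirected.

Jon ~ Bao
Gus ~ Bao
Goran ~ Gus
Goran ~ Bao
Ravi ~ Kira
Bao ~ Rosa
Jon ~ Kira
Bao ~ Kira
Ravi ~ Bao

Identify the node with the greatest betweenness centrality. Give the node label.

Bao

Unnormalized betweenness of each node: Bao:23/2, Goran:0, Gus:0, Jon:0, Kira:1/2, Ravi:0, Rosa:0.
Bao has the largest value, 23/2, making it the main broker — the node through which the most shortest paths run.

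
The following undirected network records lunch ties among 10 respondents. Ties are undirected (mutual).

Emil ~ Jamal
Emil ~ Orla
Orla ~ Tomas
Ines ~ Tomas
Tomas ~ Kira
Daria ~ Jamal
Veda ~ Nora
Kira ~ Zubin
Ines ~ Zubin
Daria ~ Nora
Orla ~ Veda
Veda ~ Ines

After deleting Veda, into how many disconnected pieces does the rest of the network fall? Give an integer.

Veda's neighbors (Ines, Nora, and Orla) remain reachable from one another through other ties, so the rest of the network stays in one piece.

1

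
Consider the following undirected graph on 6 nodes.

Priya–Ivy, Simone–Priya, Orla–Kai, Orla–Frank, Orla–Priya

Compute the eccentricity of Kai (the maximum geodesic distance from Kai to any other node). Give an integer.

Distances from Kai: Frank:2, Ivy:3, Orla:1, Priya:2, Simone:3.
The largest is 3 (to Simone and Ivy), so the eccentricity of Kai is 3.

3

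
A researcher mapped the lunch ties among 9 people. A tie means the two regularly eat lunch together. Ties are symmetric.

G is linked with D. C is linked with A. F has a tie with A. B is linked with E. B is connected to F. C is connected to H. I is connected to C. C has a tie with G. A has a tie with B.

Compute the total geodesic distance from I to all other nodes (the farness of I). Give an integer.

20

Distances from I: A:2, B:3, C:1, D:3, E:4, F:3, G:2, H:2.
Sum = 2 + 3 + 1 + 3 + 4 + 3 + 2 + 2 = 20.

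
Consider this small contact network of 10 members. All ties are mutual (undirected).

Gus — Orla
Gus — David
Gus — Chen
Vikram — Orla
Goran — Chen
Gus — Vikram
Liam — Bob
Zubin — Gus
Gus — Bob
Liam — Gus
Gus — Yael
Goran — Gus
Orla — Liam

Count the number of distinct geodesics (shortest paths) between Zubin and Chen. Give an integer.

The shortest distance is 2, and the only length-2 path is Zubin–Gus–Chen. So there is exactly 1 shortest path.

1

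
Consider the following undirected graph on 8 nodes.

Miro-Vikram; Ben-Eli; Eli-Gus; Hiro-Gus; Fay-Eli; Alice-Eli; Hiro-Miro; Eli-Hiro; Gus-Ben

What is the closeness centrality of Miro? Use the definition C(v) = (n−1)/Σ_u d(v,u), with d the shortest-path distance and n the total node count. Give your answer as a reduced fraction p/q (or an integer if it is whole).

Distances from Miro: Alice:3, Ben:3, Eli:2, Fay:3, Gus:2, Hiro:1, Vikram:1. Sum = 15.
n = 8, so closeness = 7/15.

7/15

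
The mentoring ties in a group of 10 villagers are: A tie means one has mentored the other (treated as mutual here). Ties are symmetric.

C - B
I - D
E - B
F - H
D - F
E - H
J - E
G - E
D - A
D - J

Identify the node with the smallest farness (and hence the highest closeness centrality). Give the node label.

E

Farness (sum of distances to all others) for each node — A:26, B:22, C:30, D:18, E:16, F:20, G:24, H:19, I:26, J:17.
The smallest farness is 16, for E, so E has the highest closeness.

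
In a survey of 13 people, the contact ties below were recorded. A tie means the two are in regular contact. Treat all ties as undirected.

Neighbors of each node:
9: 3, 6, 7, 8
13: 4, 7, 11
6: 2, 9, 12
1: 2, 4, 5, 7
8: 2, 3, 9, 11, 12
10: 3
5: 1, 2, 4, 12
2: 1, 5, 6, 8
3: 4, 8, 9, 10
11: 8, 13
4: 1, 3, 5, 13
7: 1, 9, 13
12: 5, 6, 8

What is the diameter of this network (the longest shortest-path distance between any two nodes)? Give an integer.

3

Eccentricity of each node (its greatest distance to any other): 1:3, 2:3, 3:2, 4:3, 5:3, 6:3, 7:3, 8:2, 9:3, 10:3, 11:3, 12:3, 13:3.
The maximum eccentricity is 3, realized for instance by the pair 13–10 via 13 – 4 – 3 – 10. So the diameter is 3.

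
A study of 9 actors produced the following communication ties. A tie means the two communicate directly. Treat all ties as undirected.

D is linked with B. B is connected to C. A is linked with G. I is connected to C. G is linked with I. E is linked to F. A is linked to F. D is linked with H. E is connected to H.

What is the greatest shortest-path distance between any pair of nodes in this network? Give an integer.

Eccentricity of each node (its greatest distance to any other): A:4, B:4, C:4, D:4, E:4, F:4, G:4, H:4, I:4.
The maximum eccentricity is 4, realized for instance by the pair B–F via B – D – H – E – F. So the diameter is 4.

4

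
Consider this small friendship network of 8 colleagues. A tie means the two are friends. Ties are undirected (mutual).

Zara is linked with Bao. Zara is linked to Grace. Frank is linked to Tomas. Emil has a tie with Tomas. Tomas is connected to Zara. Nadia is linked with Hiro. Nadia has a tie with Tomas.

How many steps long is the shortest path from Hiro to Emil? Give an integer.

3

One shortest route is Hiro – Nadia – Tomas – Emil, which uses 3 edges, and at distance 2 from Hiro we only reach {Tomas}, which does not include Emil. So d(Hiro,Emil) = 3.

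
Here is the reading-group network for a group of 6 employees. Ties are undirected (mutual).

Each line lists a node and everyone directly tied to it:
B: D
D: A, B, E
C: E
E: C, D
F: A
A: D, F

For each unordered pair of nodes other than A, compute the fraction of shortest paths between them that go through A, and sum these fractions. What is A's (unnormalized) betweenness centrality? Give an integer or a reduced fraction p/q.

Pairs whose geodesics pass through A — C–F: 1; F–B: 1; F–E: 1; F–D: 1.
All other pairs contribute 0.
Summing the contributions gives betweenness(A) = 4.

4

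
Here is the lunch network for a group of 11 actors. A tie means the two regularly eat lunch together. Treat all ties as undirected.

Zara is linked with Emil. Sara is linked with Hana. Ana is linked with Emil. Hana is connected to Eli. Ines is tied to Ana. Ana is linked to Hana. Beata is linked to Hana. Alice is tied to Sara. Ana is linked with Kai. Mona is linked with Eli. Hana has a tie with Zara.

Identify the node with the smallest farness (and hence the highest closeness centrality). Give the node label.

Farness (sum of distances to all others) for each node — Alice:31, Ana:18, Beata:24, Eli:22, Emil:25, Hana:15, Ines:27, Kai:27, Mona:31, Sara:22, Zara:22.
The smallest farness is 15, for Hana, so Hana has the highest closeness.

Hana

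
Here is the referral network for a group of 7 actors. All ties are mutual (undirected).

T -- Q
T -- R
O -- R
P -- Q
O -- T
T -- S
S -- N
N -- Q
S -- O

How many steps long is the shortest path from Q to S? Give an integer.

One shortest route is Q – T – S, which uses 2 edges, and Q and S are not directly tied, so nothing shorter exists. So d(Q,S) = 2.

2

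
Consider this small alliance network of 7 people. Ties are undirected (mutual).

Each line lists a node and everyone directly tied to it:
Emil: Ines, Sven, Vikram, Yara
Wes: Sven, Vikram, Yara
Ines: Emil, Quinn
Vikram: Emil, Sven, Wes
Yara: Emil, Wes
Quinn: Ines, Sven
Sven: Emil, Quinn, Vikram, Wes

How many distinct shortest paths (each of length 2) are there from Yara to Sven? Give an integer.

The shortest distance is 2. The length-2 paths are: Yara–Emil–Sven; Yara–Wes–Sven.
That gives 2 distinct shortest paths.

2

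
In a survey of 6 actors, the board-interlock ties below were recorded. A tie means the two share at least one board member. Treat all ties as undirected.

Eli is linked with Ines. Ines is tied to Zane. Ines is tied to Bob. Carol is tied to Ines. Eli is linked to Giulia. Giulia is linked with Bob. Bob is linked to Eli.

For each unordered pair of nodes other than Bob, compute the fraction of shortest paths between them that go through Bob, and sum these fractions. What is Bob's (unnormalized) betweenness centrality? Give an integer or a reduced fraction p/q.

Pairs whose geodesics pass through Bob — Giulia–Carol: 1/2; Giulia–Ines: 1/2; Giulia–Zane: 1/2.
All other pairs contribute 0.
Summing the contributions gives betweenness(Bob) = 3/2.

3/2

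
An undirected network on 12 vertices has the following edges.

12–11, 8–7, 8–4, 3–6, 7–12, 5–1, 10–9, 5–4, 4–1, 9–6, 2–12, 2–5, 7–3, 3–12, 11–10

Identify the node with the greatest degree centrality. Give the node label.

Degrees — 1:2, 2:2, 3:3, 4:3, 5:3, 6:2, 7:3, 8:2, 9:2, 10:2, 11:2, 12:4.
The maximum is 4, attained only by 12.

12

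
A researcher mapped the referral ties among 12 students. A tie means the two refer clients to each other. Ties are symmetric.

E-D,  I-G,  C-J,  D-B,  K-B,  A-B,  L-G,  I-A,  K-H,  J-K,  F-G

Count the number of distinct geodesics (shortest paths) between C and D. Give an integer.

1

The shortest distance is 4, and the only length-4 path is C–J–K–B–D. So there is exactly 1 shortest path.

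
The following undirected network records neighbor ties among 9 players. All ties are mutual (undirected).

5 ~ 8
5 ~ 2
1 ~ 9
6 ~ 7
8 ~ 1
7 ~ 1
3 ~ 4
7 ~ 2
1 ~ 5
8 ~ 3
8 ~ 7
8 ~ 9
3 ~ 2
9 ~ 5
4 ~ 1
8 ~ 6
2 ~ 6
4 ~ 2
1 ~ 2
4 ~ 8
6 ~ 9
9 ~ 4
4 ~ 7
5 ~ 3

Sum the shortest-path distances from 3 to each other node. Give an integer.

12

Distances from 3: 1:2, 2:1, 4:1, 5:1, 6:2, 7:2, 8:1, 9:2.
Sum = 2 + 1 + 1 + 1 + 2 + 2 + 1 + 2 = 12.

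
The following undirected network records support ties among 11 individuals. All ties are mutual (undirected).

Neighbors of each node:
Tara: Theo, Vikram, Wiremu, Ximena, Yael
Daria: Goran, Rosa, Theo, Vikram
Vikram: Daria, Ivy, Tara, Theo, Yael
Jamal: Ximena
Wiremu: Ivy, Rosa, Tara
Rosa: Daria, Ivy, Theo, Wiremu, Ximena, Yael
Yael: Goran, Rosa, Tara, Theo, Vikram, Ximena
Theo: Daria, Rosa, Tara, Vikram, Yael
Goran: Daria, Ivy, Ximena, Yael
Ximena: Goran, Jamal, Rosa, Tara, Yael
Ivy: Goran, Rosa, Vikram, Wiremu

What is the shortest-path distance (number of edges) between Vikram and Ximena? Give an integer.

One shortest route is Vikram – Yael – Ximena, which uses 2 edges, and Vikram and Ximena are not directly tied, so nothing shorter exists. So d(Vikram,Ximena) = 2.

2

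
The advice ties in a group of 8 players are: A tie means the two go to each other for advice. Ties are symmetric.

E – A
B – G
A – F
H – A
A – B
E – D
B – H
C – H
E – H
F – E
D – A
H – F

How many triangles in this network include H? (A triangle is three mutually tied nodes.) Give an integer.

H's neighbors: A, B, C, E, and F.
Neighbor pairs that are themselves tied: H–A–B; H–A–E; H–A–F; H–E–F. Each forms one triangle with H, for 4 in total.

4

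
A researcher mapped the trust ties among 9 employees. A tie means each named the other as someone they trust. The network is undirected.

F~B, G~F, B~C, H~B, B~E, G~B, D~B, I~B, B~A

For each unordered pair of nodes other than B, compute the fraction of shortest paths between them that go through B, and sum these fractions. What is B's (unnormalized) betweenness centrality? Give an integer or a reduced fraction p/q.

Pairs whose geodesics pass through B — A–F: 1; A–C: 1; A–D: 1; A–E: 1; A–G: 1; A–I: 1; A–H: 1; F–C: 1; F–D: 1; F–E: 1; F–I: 1; F–H: 1; C–D: 1; C–E: 1 … (+13 more pairs).
All other pairs contribute 0.
Summing the contributions gives betweenness(B) = 27.

27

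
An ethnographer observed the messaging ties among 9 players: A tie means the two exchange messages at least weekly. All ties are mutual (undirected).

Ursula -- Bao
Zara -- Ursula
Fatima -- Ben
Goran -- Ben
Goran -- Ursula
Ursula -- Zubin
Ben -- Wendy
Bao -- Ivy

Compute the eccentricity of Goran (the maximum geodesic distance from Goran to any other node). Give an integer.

3

Distances from Goran: Bao:2, Ben:1, Fatima:2, Ivy:3, Ursula:1, Wendy:2, Zara:2, Zubin:2.
The largest is 3 (to Ivy), so the eccentricity of Goran is 3.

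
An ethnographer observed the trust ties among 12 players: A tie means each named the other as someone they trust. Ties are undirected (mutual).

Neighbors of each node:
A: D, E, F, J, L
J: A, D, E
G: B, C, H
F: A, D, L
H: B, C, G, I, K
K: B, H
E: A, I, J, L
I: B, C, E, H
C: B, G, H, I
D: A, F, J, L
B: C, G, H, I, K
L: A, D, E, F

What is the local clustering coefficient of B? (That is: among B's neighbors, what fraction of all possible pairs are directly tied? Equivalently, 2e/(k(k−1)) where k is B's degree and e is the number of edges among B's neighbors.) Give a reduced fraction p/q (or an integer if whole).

B's neighbors: C, G, H, I, and K (k = 5).
Possible neighbor pairs: C(5,2) = 10. Edges among them: C–G, C–H, C–I, G–H, H–I, H–K → e = 6.
Clustering(B) = 6/10 = 3/5.

3/5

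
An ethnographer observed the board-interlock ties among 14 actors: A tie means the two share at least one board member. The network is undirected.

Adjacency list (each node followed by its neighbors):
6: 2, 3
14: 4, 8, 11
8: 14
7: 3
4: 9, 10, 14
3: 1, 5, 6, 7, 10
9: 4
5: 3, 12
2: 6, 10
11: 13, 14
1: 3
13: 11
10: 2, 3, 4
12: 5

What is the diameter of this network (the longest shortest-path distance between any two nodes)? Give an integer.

7

Eccentricity of each node (its greatest distance to any other): 1:6, 2:5, 3:5, 4:4, 5:6, 6:6, 7:6, 8:6, 9:5, 10:4, 11:6, 12:7, 13:7, 14:5.
The maximum eccentricity is 7, realized for instance by the pair 13–12 via 13 – 11 – 14 – 4 – 10 – 3 – 5 – 12. So the diameter is 7.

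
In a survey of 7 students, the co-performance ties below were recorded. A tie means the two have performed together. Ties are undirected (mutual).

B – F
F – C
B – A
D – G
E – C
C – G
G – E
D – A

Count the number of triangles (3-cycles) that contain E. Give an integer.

E's neighbors: C and G.
Neighbor pairs that are themselves tied: E–C–G. Each forms one triangle with E, for 1 in total.

1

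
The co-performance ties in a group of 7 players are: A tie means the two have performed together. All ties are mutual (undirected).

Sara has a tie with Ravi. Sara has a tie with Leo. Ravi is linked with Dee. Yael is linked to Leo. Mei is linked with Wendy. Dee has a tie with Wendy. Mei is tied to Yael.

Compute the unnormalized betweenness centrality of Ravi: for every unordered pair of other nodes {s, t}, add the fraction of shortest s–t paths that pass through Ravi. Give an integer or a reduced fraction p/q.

3

Pairs whose geodesics pass through Ravi — Wendy–Sara: 1; Dee–Sara: 1; Dee–Leo: 1.
All other pairs contribute 0.
Summing the contributions gives betweenness(Ravi) = 3.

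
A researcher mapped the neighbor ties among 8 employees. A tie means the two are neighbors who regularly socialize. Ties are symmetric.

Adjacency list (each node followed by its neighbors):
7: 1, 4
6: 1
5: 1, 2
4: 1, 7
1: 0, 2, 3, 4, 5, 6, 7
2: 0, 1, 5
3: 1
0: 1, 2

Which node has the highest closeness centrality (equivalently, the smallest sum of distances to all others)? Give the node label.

Farness (sum of distances to all others) for each node — 0:12, 1:7, 2:11, 3:13, 4:12, 5:12, 6:13, 7:12.
The smallest farness is 7, for 1, so 1 has the highest closeness.

1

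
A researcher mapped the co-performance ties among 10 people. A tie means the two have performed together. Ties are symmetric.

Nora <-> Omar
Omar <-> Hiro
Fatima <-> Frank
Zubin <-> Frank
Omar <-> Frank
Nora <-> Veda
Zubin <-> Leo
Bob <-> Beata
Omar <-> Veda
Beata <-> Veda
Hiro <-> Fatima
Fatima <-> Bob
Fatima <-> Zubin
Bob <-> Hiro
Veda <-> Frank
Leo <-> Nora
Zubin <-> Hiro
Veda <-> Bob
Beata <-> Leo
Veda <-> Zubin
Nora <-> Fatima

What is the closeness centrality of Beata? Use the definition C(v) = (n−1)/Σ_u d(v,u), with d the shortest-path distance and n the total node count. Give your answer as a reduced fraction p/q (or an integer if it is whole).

Distances from Beata: Bob:1, Fatima:2, Frank:2, Hiro:2, Leo:1, Nora:2, Omar:2, Veda:1, Zubin:2. Sum = 15.
n = 10, so closeness = 9/15 = 3/5.

3/5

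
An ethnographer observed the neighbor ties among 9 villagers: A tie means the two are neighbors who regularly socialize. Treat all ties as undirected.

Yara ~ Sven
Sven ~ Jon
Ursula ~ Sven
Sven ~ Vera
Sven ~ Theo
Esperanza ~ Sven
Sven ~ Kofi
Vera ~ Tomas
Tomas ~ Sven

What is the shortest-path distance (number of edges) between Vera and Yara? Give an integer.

2

One shortest route is Vera – Sven – Yara, which uses 2 edges, and Vera and Yara are not directly tied, so nothing shorter exists. So d(Vera,Yara) = 2.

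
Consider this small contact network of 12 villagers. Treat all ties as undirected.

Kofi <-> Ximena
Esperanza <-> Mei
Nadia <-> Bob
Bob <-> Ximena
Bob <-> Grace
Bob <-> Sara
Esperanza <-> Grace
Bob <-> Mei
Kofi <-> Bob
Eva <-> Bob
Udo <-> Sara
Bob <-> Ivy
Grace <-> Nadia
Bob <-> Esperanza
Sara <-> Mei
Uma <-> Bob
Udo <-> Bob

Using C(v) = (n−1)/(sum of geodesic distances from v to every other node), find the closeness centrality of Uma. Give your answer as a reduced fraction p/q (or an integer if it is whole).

11/21

Distances from Uma: Bob:1, Esperanza:2, Eva:2, Grace:2, Ivy:2, Kofi:2, Mei:2, Nadia:2, Sara:2, Udo:2, Ximena:2. Sum = 21.
n = 12, so closeness = 11/21.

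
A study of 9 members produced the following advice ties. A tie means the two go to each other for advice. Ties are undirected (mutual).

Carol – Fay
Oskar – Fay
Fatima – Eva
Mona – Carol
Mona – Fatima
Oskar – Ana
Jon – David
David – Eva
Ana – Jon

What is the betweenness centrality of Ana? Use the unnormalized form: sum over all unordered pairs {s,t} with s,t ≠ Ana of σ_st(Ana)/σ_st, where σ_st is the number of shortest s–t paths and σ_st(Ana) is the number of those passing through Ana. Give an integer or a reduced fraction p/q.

Pairs whose geodesics pass through Ana — Jon–Carol: 1; Jon–Fay: 1; Jon–Oskar: 1; David–Fay: 1; David–Oskar: 1; Eva–Oskar: 1.
All other pairs contribute 0.
Summing the contributions gives betweenness(Ana) = 6.

6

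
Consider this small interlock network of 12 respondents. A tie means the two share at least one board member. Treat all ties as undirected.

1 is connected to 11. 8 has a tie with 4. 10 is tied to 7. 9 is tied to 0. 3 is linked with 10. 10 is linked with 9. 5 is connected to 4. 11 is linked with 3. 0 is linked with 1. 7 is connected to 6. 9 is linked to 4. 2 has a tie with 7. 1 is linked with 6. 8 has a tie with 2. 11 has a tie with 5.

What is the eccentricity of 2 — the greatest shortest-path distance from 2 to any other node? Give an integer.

4

Distances from 2: 0:4, 1:3, 3:3, 4:2, 5:3, 6:2, 7:1, 8:1, 9:3, 10:2, 11:4.
The largest is 4 (to 0 and 11), so the eccentricity of 2 is 4.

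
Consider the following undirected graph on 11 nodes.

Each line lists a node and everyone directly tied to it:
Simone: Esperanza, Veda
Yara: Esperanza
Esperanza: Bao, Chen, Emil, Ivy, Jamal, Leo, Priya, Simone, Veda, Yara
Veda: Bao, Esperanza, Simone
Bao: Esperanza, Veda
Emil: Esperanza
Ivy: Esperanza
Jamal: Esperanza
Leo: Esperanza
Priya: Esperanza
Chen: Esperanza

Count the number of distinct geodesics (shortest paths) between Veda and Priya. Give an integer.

1

The shortest distance is 2, and the only length-2 path is Veda–Esperanza–Priya. So there is exactly 1 shortest path.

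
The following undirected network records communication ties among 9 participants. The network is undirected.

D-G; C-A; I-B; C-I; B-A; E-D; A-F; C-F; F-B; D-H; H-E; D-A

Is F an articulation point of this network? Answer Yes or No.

Even without F, every remaining node can still reach every other (the residual graph is connected), so F is not a cut vertex.

No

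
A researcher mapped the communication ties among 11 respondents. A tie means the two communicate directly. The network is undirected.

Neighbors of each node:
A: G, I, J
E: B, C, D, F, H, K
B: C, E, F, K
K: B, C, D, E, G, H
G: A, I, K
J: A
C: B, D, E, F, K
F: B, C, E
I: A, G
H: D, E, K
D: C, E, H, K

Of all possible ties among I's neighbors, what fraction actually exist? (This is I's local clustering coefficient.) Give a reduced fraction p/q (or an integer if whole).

I's neighbors: A and G (k = 2).
Possible neighbor pairs: C(2,2) = 1. Edges among them: A–G → e = 1.
Clustering(I) = 1/1.

1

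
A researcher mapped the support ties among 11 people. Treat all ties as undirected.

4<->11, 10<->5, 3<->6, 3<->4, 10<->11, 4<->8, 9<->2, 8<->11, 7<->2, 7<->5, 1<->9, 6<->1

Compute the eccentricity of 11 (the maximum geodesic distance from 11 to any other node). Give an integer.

5

Distances from 11: 1:4, 2:4, 3:2, 4:1, 5:2, 6:3, 7:3, 8:1, 9:5, 10:1.
The largest is 5 (to 9), so the eccentricity of 11 is 5.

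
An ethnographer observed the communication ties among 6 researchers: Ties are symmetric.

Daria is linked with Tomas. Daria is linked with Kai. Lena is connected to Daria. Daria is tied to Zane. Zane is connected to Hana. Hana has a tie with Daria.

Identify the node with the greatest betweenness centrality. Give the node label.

Daria

Unnormalized betweenness of each node: Daria:9, Hana:0, Kai:0, Lena:0, Tomas:0, Zane:0.
Daria has the largest value, 9, making it the main broker — the node through which the most shortest paths run.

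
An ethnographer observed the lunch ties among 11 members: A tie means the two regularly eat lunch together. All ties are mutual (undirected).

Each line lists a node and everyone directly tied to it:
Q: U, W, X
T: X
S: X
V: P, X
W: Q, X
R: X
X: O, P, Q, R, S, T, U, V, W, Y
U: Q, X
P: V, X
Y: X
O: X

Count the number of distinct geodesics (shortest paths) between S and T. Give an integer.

1

The shortest distance is 2, and the only length-2 path is S–X–T. So there is exactly 1 shortest path.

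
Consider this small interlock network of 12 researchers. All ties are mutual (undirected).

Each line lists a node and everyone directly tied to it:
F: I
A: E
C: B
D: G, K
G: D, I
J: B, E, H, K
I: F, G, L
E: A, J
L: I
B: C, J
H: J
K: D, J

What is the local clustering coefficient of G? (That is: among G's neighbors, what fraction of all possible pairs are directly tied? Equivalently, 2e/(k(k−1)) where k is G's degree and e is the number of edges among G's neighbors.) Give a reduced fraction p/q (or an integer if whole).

G's neighbors: D and I (k = 2).
Possible neighbor pairs: C(2,2) = 1. Edges among them: none → e = 0.
Clustering(G) = 0/1.

0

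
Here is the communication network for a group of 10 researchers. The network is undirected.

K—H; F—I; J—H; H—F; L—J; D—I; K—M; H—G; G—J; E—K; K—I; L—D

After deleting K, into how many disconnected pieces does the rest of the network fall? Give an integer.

Without K, the remaining ties split the others into: {D, F, G, H, I, J, L}; {M}; {E}.
That's 3 separate components.

3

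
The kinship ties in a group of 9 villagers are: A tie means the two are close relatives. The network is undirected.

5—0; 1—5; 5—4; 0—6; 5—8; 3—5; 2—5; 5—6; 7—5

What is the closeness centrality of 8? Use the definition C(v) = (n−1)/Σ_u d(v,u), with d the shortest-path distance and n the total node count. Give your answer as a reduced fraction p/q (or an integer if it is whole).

Distances from 8: 0:2, 1:2, 2:2, 3:2, 4:2, 5:1, 6:2, 7:2. Sum = 15.
n = 9, so closeness = 8/15.

8/15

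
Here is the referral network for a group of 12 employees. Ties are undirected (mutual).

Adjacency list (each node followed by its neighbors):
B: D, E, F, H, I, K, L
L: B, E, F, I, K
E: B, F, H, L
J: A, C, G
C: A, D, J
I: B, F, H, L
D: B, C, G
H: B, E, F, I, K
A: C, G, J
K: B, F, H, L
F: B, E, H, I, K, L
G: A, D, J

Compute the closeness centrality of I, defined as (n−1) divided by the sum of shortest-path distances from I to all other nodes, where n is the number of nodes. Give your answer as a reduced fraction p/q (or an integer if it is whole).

Distances from I: A:4, B:1, C:3, D:2, E:2, F:1, G:3, H:1, J:4, K:2, L:1. Sum = 24.
n = 12, so closeness = 11/24.

11/24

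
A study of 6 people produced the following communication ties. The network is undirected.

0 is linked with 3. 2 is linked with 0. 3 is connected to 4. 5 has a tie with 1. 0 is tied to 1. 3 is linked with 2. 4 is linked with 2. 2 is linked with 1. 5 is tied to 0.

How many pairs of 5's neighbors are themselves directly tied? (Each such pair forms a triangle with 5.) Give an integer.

5's neighbors: 0 and 1.
Neighbor pairs that are themselves tied: 5–0–1. Each forms one triangle with 5, for 1 in total.

1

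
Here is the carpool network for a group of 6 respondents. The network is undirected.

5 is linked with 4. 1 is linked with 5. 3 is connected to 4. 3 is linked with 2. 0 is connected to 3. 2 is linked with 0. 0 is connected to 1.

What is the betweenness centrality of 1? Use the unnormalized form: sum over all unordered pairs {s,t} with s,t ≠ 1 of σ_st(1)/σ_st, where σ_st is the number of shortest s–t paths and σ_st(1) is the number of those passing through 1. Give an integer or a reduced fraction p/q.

Pairs whose geodesics pass through 1 — 2–5: 1/2; 0–5: 1.
All other pairs contribute 0.
Summing the contributions gives betweenness(1) = 3/2.

3/2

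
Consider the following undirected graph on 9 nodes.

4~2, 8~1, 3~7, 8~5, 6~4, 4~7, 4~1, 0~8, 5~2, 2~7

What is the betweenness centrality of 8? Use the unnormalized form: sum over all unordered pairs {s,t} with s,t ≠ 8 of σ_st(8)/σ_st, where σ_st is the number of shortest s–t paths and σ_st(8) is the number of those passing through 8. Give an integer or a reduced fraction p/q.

8

Pairs whose geodesics pass through 8 — 6–0: 1; 1–5: 1; 1–0: 1; 3–0: 2/2; 5–0: 1; 2–0: 1; 4–0: 1; 0–7: 2/2.
All other pairs contribute 0.
Summing the contributions gives betweenness(8) = 8.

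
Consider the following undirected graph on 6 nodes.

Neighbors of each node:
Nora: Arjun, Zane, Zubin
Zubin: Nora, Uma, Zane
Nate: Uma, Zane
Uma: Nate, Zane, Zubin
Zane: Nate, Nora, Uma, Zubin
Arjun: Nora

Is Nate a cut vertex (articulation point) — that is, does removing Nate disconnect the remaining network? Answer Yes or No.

Even without Nate, every remaining node can still reach every other (the residual graph is connected), so Nate is not a cut vertex.

No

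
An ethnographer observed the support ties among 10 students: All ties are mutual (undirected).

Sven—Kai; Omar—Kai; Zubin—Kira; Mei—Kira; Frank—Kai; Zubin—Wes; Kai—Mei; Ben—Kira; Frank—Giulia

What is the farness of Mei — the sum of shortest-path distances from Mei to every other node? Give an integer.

18

Distances from Mei: Ben:2, Frank:2, Giulia:3, Kai:1, Kira:1, Omar:2, Sven:2, Wes:3, Zubin:2.
Sum = 2 + 2 + 3 + 1 + 1 + 2 + 2 + 3 + 2 = 18.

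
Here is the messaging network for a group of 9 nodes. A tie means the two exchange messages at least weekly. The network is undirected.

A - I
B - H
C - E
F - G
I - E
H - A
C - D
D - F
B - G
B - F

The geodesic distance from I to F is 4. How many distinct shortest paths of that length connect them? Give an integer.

2

The shortest distance is 4. The length-4 paths are: I–E–C–D–F; I–A–H–B–F.
That gives 2 distinct shortest paths.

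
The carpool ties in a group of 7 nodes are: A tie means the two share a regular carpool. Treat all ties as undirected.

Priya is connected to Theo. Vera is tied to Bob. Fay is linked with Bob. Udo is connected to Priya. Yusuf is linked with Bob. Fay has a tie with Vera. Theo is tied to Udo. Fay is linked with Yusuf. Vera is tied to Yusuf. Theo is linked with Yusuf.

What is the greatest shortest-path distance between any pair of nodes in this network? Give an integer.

3

Eccentricity of each node (its greatest distance to any other): Bob:3, Fay:3, Priya:3, Theo:2, Udo:3, Vera:3, Yusuf:2.
The maximum eccentricity is 3, realized for instance by the pair Udo–Fay via Udo – Theo – Yusuf – Fay. So the diameter is 3.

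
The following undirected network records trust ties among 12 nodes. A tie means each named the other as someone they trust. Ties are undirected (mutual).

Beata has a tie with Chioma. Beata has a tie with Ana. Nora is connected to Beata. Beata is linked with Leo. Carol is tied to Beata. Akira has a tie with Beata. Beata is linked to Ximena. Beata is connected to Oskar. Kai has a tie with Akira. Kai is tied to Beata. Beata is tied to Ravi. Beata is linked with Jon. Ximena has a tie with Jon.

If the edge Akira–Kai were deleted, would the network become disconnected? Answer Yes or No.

No

Even without that edge, Akira still reaches Kai via Akira – Beata – Kai, so the network stays connected. Not a bridge.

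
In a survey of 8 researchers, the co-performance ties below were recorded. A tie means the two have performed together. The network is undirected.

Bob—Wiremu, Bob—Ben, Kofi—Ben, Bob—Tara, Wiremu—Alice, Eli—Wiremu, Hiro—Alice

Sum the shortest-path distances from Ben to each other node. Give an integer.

16

Distances from Ben: Alice:3, Bob:1, Eli:3, Hiro:4, Kofi:1, Tara:2, Wiremu:2.
Sum = 3 + 1 + 3 + 4 + 1 + 2 + 2 = 16.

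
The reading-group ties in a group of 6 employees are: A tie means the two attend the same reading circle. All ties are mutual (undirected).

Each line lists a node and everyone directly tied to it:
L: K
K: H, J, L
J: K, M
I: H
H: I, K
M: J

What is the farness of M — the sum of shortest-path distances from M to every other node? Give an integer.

Distances from M: H:3, I:4, J:1, K:2, L:3.
Sum = 3 + 4 + 1 + 2 + 3 = 13.

13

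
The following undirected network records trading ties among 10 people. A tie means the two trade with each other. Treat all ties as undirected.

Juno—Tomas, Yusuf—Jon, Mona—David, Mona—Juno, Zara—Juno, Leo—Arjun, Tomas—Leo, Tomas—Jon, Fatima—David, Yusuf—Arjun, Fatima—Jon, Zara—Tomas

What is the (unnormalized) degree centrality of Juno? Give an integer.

Juno is directly tied to Mona, Tomas, and Zara. That is 3 neighbors, so the degree of Juno is 3.

3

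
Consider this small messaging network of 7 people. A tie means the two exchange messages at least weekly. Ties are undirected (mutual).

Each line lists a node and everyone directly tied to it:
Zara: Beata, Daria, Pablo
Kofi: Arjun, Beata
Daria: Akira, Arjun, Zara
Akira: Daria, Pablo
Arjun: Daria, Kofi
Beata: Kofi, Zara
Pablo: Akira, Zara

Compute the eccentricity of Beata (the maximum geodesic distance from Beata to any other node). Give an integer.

3

Distances from Beata: Akira:3, Arjun:2, Daria:2, Kofi:1, Pablo:2, Zara:1.
The largest is 3 (to Akira), so the eccentricity of Beata is 3.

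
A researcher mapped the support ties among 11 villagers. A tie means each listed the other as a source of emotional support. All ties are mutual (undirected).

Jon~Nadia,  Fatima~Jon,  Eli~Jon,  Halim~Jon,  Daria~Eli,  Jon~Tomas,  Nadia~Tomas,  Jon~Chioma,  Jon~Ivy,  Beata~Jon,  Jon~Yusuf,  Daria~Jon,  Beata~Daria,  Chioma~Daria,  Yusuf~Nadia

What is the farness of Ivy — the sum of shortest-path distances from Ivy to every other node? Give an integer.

19

Distances from Ivy: Beata:2, Chioma:2, Daria:2, Eli:2, Fatima:2, Halim:2, Jon:1, Nadia:2, Tomas:2, Yusuf:2.
Sum = 2 + 2 + 2 + 2 + 2 + 2 + 1 + 2 + 2 + 2 = 19.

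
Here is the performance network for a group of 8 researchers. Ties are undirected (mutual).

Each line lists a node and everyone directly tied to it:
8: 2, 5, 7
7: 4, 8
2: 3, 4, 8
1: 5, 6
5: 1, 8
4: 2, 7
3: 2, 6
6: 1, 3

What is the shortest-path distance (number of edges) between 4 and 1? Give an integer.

4

One shortest route is 4 – 2 – 3 – 6 – 1, which uses 4 edges, and at distance 3 from 4 we only reach {5, 6}, which does not include 1. So d(4,1) = 4.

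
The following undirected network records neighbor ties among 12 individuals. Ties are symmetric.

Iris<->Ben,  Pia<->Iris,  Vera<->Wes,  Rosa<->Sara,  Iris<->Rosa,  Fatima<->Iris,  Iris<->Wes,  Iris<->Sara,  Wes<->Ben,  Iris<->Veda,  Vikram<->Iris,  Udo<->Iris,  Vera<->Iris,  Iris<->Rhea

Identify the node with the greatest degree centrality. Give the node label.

Degrees — Ben:2, Fatima:1, Iris:11, Pia:1, Rhea:1, Rosa:2, Sara:2, Udo:1, Veda:1, Vera:2, Vikram:1, Wes:3.
The maximum is 11, attained only by Iris.

Iris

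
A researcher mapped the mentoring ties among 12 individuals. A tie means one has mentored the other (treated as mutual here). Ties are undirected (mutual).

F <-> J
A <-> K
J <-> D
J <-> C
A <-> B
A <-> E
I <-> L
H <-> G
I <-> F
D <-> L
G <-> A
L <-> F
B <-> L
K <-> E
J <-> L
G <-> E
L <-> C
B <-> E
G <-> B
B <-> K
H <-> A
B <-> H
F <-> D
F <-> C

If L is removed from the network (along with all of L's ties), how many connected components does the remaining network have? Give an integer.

Without L, the remaining ties split the others into: {C, D, F, I, J}; {A, B, E, G, H, K}.
That's 2 separate components.

2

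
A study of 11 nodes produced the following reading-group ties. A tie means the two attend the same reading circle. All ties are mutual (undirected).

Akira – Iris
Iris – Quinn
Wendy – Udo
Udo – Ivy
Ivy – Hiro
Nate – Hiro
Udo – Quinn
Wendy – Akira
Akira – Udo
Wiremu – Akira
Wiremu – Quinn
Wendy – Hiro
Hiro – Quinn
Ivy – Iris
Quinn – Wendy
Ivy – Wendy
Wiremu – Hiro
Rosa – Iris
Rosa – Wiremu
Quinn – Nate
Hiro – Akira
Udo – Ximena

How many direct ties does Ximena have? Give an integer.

Ximena is directly tied to Udo. That is 1 neighbor, so the degree of Ximena is 1.

1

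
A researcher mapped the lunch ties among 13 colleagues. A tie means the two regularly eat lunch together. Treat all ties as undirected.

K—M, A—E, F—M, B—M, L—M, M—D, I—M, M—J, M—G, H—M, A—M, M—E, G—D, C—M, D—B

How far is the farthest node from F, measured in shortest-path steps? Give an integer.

2

Distances from F: A:2, B:2, C:2, D:2, E:2, G:2, H:2, I:2, J:2, K:2, L:2, M:1.
The largest is 2 (to I, C, G, K, J, B, H, D, L, A, and E), so the eccentricity of F is 2.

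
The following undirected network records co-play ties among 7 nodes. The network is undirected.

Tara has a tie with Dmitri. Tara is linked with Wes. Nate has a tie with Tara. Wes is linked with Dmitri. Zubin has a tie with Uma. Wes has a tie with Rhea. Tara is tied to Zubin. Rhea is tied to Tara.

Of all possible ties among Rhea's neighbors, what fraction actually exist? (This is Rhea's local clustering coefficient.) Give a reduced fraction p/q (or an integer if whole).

Rhea's neighbors: Tara and Wes (k = 2).
Possible neighbor pairs: C(2,2) = 1. Edges among them: Tara–Wes → e = 1.
Clustering(Rhea) = 1/1.

1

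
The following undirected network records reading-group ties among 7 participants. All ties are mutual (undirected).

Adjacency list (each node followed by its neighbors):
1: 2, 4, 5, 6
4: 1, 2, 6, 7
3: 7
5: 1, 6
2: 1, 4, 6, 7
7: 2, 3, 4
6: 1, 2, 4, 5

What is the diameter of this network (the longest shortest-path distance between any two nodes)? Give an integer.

4

Eccentricity of each node (its greatest distance to any other): 1:3, 2:2, 3:4, 4:2, 5:4, 6:3, 7:3.
The maximum eccentricity is 4, realized for instance by the pair 3–5 via 3 – 7 – 4 – 1 – 5. So the diameter is 4.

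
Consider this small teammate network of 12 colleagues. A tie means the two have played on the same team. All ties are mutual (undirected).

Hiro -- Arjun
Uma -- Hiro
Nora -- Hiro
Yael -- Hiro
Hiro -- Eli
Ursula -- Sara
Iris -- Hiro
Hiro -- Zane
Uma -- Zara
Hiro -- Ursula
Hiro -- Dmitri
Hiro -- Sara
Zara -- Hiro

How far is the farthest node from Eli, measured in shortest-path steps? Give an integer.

Distances from Eli: Arjun:2, Dmitri:2, Hiro:1, Iris:2, Nora:2, Sara:2, Uma:2, Ursula:2, Yael:2, Zane:2, Zara:2.
The largest is 2 (to Ursula, Uma, Iris, Arjun, Yael, Zara, Sara, Zane, Nora, and Dmitri), so the eccentricity of Eli is 2.

2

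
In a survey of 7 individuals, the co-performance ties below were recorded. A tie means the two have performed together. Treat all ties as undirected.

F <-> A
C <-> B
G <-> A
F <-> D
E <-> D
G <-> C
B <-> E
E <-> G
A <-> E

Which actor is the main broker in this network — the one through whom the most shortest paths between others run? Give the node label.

Unnormalized betweenness of each node: A:3, B:1, C:1/2, D:1, E:6, F:1/2, G:3.
E has the largest value, 6, making it the main broker — the node through which the most shortest paths run.

E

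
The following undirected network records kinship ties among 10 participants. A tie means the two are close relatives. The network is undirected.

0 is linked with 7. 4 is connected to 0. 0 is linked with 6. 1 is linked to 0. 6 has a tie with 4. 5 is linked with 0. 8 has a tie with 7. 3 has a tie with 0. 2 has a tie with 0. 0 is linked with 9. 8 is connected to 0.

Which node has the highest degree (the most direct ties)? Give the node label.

Degrees — 0:9, 1:1, 2:1, 3:1, 4:2, 5:1, 6:2, 7:2, 8:2, 9:1.
The maximum is 9, attained only by 0.

0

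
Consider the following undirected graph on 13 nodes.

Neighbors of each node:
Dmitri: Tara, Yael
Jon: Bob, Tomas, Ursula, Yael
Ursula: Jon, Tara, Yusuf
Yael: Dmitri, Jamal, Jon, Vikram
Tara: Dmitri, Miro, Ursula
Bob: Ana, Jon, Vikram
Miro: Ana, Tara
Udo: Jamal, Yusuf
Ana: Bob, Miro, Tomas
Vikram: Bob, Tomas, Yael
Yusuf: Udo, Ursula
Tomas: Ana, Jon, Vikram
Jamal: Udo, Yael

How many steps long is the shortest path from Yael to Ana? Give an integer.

3

One shortest route is Yael – Jon – Tomas – Ana, which uses 3 edges, and at distance 2 from Yael we only reach {Bob, Tara, Tomas, Udo, Ursula}, which does not include Ana. So d(Yael,Ana) = 3.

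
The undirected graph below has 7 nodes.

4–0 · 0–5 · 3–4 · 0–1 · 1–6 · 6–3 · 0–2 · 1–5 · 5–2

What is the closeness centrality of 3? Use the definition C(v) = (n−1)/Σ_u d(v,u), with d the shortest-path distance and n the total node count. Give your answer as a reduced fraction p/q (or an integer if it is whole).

1/2

Distances from 3: 0:2, 1:2, 2:3, 4:1, 5:3, 6:1. Sum = 12.
n = 7, so closeness = 6/12 = 1/2.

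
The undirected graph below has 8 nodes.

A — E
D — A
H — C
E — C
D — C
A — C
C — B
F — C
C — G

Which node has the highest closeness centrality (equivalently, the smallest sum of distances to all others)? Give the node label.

C

Farness (sum of distances to all others) for each node — A:11, B:13, C:7, D:12, E:12, F:13, G:13, H:13.
The smallest farness is 7, for C, so C has the highest closeness.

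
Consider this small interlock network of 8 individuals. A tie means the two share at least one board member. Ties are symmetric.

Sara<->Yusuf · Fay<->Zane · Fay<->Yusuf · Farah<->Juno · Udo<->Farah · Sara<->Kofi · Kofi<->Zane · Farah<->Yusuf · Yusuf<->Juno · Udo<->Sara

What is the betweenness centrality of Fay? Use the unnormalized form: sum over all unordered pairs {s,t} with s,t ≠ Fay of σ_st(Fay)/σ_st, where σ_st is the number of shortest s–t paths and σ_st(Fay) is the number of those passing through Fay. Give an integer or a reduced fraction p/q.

3

Pairs whose geodesics pass through Fay — Zane–Farah: 1; Zane–Juno: 1; Zane–Yusuf: 1.
All other pairs contribute 0.
Summing the contributions gives betweenness(Fay) = 3.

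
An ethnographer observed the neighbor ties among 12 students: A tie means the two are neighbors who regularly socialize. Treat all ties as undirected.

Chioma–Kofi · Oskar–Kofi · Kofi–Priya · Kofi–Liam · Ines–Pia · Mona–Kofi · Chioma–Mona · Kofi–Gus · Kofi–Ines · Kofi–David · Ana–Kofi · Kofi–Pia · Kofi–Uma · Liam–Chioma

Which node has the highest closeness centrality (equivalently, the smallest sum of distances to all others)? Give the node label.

Kofi

Farness (sum of distances to all others) for each node — Ana:21, Chioma:19, David:21, Gus:21, Ines:20, Kofi:11, Liam:20, Mona:20, Oskar:21, Pia:20, Priya:21, Uma:21.
The smallest farness is 11, for Kofi, so Kofi has the highest closeness.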